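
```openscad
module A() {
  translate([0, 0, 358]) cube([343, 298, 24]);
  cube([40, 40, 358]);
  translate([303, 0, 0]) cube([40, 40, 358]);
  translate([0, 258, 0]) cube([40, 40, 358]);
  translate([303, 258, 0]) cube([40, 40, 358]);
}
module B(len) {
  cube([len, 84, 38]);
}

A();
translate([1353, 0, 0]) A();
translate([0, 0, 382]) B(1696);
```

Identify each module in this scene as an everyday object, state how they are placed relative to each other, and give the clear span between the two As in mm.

A is a stool. B is a beam. A beam spans the tops of two stools. The clear span between the two stools is 1010 mm.

Second stool starts at x = 1353; first ends at x = 343; clear span = 1353 − 343 = 1010 mm.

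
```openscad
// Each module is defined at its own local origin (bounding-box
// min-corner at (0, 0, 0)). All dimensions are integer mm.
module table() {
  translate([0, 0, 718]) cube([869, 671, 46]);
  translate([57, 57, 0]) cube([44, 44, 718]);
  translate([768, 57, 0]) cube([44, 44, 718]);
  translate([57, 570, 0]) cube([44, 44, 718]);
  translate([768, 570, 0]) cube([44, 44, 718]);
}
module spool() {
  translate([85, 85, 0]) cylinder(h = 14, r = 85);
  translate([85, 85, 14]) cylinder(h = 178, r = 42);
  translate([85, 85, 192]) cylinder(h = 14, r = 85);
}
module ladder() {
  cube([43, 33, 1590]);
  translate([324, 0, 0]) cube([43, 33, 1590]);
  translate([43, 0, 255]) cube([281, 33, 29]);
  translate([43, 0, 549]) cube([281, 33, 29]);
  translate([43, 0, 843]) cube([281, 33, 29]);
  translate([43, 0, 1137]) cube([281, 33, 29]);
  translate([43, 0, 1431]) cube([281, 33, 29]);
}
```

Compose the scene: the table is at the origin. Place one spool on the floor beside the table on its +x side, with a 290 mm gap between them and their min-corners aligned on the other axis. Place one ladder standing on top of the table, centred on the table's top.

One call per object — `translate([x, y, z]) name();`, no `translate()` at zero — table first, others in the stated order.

table();
translate([1159, 0, 0]) spool();
translate([251, 319, 764]) ladder();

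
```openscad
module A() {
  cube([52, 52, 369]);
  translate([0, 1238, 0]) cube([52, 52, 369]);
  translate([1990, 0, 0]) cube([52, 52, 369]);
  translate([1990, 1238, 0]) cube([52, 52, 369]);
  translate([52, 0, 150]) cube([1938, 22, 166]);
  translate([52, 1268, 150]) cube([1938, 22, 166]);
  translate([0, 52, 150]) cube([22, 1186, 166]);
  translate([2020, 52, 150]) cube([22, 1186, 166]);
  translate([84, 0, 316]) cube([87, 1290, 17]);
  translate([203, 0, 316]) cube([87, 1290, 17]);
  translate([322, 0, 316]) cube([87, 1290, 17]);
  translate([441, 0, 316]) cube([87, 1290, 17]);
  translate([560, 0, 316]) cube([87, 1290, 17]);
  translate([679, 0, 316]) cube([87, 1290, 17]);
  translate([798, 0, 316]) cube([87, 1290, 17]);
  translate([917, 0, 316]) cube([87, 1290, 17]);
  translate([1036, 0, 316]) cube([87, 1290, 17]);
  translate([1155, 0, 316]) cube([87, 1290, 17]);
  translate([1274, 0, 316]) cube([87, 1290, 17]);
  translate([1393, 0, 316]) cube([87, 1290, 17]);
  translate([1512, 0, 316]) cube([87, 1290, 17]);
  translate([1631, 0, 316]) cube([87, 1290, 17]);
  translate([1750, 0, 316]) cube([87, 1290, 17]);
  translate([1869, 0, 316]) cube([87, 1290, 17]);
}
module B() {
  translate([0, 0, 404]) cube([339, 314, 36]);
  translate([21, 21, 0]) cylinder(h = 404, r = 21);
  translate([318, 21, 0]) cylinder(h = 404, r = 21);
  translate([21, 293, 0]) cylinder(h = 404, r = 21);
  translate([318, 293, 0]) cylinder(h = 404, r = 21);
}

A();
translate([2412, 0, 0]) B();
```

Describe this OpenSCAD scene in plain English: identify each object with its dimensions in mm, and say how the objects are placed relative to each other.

A is a bed frame 2042 mm long (x) by 1290 mm wide (y). Four 52×52 mm corner posts, 369 mm tall, at the corners of the footprint. Four rails of 22 mm thickness and 166 mm height run between adjacent posts with their undersides at z = 150 mm, their outer faces flush with the outside of the frame (the two x-running rails run between the posts' inner faces; the two y-running rails run between the posts' inner faces). 16 slats, each 87 mm wide (x) and 17 mm thick, lie across the top of the two x-running rails, running the full 1290 mm width of the frame in y; the slats are evenly spaced along x between the inner faces of the end posts with equal gaps (rounded down to the nearest mm) at the −x end and between each pair — any rounding remainder accumulates at the +x end.

B is a simple wooden stool: a rectangular seat 339 mm (x) by 314 mm (y), 36 mm thick, top face at z = 440 mm, on four round legs, each 42 mm in diameter. The legs rest on z = 0, each leg's axis is inset half a diameter from the nearest pair of seat edges (so the leg's bounding box is flush with the corner).

The stool is on the floor beside the bed frame on its +x side.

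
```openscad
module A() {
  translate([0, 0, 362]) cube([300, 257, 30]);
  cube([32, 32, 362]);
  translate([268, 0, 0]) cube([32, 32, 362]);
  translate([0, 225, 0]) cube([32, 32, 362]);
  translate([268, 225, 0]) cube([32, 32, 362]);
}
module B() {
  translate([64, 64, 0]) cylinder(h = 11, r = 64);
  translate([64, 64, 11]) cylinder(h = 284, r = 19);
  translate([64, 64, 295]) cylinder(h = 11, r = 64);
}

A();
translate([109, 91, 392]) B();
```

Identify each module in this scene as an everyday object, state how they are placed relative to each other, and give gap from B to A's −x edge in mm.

A is a stool. B is a spool. The spool is on top of the stool. The gap from the spool to the stool's −x edge is 109 mm.

The spool's min-x is at 109; the stool's min-x is 0; gap = 109 mm.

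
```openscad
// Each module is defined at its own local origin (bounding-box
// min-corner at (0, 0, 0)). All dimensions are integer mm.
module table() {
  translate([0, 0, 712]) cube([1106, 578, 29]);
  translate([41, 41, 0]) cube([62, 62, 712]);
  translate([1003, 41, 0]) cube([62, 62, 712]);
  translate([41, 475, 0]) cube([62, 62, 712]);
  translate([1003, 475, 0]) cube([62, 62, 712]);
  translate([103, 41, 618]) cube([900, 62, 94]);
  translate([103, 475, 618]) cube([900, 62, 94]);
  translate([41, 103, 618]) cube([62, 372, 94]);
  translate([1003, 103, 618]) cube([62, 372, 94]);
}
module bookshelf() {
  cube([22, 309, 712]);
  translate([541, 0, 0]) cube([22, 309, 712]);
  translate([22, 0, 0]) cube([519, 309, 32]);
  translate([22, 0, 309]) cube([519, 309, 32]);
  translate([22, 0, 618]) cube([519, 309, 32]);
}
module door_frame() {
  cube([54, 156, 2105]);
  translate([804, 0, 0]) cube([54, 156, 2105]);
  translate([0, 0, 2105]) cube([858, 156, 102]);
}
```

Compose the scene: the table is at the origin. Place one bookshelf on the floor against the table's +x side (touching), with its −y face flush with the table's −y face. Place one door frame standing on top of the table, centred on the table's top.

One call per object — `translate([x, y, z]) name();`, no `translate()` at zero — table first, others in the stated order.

table();
translate([1106, 0, 0]) bookshelf();
translate([124, 211, 741]) door_frame();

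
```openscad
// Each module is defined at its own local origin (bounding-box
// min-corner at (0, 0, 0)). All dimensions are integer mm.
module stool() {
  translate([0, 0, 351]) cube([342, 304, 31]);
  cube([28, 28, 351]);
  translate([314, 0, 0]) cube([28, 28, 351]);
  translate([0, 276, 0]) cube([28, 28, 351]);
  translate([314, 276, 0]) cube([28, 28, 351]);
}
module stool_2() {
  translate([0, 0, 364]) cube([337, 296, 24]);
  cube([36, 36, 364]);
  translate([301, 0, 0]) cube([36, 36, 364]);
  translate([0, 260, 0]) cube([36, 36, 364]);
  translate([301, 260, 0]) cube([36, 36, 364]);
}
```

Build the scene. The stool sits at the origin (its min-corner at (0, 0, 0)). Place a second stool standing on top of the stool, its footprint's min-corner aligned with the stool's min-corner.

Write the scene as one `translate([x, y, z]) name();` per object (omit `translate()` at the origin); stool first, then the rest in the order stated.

stool();
translate([0, 0, 382]) stool_2();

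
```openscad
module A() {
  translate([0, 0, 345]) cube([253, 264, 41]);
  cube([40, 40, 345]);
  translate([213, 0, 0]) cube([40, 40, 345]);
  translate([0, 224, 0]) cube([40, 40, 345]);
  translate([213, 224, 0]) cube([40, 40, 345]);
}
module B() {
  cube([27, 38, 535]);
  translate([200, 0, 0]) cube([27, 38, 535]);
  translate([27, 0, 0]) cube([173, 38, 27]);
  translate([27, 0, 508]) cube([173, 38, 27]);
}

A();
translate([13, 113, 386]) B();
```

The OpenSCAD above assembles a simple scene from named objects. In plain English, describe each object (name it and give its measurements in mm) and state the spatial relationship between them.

A is a four-legged stool. The seat is a 253×264×41 mm slab whose top surface is at z = 386 mm; four square legs, each 40×40 mm in cross-section, run from the floor (z = 0) to the underside of the seat, each flush with a corner of the seat.

B is a rectangular picture frame lying in the x–z plane (depth along y). The opening is 173 mm wide (x) by 481 mm tall (z), surrounded by a border 27 mm wide on all four sides. The frame is 38 mm deep and is made of two full-height vertical stiles with two horizontal rails fitted between them.

The picture frame is on top of the stool, centred.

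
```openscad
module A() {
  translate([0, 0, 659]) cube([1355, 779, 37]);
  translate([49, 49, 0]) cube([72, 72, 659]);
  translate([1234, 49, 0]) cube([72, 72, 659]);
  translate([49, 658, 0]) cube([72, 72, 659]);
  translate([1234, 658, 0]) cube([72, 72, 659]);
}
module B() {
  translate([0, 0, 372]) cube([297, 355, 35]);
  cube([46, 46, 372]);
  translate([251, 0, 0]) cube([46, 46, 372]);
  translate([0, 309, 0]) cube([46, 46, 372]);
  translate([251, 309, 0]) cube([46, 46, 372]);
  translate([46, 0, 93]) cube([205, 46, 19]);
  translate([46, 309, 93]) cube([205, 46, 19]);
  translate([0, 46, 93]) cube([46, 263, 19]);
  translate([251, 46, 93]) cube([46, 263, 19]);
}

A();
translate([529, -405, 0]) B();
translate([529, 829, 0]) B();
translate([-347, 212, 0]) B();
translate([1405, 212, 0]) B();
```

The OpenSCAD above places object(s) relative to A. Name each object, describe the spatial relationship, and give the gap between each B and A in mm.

A is a table. B is a stool. Four stools sit around the table at the −y, +y, −x, +x sides. The gap between each stool and the table is 50 mm.

Each stool's nearest face is 50 mm from the table's bounding box.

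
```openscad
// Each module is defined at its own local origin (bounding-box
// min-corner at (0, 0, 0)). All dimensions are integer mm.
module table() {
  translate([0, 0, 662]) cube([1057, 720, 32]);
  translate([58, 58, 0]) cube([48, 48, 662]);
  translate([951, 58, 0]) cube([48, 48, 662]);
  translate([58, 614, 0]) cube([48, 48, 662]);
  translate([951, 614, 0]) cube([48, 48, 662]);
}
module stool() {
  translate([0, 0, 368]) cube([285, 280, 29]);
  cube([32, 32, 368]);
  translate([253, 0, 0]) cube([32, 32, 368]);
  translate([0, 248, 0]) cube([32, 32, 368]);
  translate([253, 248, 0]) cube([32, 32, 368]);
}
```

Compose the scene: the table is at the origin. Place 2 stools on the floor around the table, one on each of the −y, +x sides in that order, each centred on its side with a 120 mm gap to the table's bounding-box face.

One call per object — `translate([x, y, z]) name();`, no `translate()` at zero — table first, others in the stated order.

table();
translate([386, -400, 0]) stool();
translate([1177, 220, 0]) stool();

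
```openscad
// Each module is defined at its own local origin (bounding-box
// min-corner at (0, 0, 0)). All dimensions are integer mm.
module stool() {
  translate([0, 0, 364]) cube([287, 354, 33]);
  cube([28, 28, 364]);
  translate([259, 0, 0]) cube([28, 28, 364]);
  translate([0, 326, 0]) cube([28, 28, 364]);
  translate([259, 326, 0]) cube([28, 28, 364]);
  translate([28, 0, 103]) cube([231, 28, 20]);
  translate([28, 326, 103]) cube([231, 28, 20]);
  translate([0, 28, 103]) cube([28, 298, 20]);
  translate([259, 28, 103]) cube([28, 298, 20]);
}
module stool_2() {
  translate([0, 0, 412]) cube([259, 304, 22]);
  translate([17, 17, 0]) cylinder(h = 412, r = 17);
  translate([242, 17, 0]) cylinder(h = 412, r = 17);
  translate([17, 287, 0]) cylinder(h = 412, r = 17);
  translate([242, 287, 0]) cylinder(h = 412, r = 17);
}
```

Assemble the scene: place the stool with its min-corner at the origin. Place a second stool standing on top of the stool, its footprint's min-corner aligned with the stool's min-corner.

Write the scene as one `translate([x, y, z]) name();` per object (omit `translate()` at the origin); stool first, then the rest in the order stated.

stool();
translate([0, 0, 397]) stool_2();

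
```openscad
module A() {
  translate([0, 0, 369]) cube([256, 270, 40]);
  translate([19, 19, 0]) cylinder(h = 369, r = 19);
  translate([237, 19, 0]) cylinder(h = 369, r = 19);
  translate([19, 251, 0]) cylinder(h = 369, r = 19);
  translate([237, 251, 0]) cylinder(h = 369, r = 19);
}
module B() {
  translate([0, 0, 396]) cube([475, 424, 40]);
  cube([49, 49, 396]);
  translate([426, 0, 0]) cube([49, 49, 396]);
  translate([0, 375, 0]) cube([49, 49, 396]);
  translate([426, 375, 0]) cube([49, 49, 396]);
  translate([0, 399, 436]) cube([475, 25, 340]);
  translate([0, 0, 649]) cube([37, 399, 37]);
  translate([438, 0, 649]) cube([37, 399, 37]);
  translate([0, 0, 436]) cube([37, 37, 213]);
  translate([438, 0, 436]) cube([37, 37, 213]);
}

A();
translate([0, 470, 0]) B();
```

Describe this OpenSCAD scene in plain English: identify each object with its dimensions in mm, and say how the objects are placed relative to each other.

A is a four-legged stool. The seat is 256×270 mm, 40 mm thick, top at z = 409 mm. It stands on four round legs, each 38 mm in diameter, from z = 0 to the seat underside, each leg's axis is inset half a diameter from the nearest pair of seat edges (so the leg's bounding box is flush with the corner).

B is a chair: 475×424 mm seat, 40 mm thick, top at z = 436 mm, on four 49 mm square corner legs flush with the seat edges. A 25 mm thick backrest slab spans the full seat width, extending 340 mm above the seat top, its back face flush with the seat's +y edge. Two armrests of 37×37 mm section run along each side from the seat's front edge to the front of the backrest, top faces 250 mm above the seat top and outer faces flush with the seat's x-edges; a 37×37 mm post under the front of each armrest stands on the seat at the front corner.

The chair is on the floor beside the stool on its +y side.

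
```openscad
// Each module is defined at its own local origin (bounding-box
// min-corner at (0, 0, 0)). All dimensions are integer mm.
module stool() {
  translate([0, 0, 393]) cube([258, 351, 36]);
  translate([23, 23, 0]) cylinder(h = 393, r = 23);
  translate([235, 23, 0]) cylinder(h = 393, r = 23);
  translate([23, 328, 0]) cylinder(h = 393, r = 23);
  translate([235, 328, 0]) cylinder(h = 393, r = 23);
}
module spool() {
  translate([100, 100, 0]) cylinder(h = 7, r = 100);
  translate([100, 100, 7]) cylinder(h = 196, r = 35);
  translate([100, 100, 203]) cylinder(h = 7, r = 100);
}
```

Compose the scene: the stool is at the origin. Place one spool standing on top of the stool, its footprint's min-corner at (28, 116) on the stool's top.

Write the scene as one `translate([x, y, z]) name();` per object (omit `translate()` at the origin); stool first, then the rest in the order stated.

stool();
translate([28, 116, 429]) spool();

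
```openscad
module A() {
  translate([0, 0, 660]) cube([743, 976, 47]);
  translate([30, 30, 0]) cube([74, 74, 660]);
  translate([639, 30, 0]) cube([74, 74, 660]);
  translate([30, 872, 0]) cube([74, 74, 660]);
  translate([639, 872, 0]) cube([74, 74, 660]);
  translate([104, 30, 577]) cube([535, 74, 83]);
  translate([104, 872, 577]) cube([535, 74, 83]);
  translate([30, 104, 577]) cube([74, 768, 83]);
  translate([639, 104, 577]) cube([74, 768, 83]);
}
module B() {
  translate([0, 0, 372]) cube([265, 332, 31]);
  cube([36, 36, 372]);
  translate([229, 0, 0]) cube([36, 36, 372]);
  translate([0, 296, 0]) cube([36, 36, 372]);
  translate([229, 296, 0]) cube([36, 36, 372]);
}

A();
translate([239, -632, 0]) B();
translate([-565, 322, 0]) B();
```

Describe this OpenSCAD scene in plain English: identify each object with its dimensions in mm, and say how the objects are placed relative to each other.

A is a table with a 743×976 mm rectangular top, 47 mm thick, top surface at z = 707 mm, supported by four 74×74 mm square legs, each inset 30 mm from the nearest pair of top edges, running from the floor. Four apron rails, 74 mm thick and 83 mm tall, run between adjacent legs with their top edges flush with the underside of the top and their outer faces flush with the legs' outer faces.

B is a simple wooden stool: a rectangular seat 265 mm (x) by 332 mm (y), 31 mm thick, top face at z = 403 mm, on four square legs, each 36×36 mm in cross-section. The legs rest on z = 0, each flush with a corner of the seat.

Two stools sit around the table at the −y, −x sides.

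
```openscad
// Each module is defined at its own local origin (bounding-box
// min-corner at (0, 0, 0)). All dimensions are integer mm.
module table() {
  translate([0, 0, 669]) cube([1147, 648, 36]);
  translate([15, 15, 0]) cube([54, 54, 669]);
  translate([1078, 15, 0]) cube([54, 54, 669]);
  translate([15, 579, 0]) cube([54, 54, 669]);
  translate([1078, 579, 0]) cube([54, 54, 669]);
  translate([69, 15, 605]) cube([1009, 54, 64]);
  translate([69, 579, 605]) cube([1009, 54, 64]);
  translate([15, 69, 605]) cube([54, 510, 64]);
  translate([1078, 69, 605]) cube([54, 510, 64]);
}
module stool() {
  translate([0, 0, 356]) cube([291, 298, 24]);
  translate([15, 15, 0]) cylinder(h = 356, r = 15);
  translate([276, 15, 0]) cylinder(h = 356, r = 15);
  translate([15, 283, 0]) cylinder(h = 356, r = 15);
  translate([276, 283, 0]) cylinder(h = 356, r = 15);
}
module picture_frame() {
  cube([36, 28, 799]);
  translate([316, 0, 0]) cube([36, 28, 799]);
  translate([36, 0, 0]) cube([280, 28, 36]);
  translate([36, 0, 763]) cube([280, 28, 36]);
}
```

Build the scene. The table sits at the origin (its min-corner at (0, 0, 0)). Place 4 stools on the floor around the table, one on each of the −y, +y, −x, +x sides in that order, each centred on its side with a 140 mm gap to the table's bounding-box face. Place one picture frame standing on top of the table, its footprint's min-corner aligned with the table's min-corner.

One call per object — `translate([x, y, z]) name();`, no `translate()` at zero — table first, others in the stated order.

table();
translate([428, -438, 0]) stool();
translate([428, 788, 0]) stool();
translate([-431, 175, 0]) stool();
translate([1287, 175, 0]) stool();
translate([0, 0, 705]) picture_frame();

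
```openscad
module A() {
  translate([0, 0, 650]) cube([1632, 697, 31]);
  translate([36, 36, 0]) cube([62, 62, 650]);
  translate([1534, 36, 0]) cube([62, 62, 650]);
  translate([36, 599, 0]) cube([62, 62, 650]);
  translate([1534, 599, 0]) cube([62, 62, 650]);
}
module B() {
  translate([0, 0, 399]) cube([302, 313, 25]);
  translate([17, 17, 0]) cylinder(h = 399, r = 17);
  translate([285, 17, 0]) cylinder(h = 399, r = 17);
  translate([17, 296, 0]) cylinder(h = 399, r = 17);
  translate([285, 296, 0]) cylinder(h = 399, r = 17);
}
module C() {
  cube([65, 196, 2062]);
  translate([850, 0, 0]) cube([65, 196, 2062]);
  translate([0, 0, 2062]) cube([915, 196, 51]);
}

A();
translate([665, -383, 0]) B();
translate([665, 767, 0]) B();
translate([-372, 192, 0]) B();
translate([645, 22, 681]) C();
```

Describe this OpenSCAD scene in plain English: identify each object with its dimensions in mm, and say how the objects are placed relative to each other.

A is a table with a 1632×697 mm rectangular top, 31 mm thick, top surface at z = 681 mm, supported by four 62×62 mm square legs, each inset 36 mm from the nearest pair of top edges, running from the floor.

B is a four-legged stool. The seat is 302×313 mm, 25 mm thick, top at z = 424 mm. It stands on four round legs, each 34 mm in diameter, from z = 0 to the seat underside, each leg's axis is inset half a diameter from the nearest pair of seat edges (so the leg's bounding box is flush with the corner).

C is a rectangular door frame: two vertical jambs of 65×196 mm section, 2062 mm tall, with a clear opening 785 mm wide between their inner faces. A header 51 mm tall and 196 mm deep lies on top of the jambs and spans the full outside width.

Three stools sit around the table at the −y, +y, −x sides. The door frame is on top of the table.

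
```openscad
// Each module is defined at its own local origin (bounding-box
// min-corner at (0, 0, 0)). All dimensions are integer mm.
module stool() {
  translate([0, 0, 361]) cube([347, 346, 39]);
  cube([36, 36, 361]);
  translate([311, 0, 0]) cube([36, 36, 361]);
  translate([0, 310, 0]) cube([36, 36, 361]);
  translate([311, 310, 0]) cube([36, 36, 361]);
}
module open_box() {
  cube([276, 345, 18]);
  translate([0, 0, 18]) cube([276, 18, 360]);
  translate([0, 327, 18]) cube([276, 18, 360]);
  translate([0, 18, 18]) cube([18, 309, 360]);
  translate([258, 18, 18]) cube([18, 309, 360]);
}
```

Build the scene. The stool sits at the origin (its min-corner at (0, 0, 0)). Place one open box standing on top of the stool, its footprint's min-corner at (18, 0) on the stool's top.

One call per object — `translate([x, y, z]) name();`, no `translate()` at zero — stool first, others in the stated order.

stool();
translate([18, 0, 400]) open_box();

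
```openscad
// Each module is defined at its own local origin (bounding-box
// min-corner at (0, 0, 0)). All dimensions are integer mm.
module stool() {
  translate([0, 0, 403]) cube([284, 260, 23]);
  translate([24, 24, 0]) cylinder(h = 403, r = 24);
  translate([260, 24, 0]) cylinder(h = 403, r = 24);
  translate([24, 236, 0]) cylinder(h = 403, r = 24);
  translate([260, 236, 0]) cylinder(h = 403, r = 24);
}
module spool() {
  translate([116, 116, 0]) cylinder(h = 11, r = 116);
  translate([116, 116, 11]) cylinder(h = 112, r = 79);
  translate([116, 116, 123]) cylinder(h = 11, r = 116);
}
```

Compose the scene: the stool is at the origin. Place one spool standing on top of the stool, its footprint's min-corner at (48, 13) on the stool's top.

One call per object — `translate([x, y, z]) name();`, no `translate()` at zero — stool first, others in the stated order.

stool();
translate([48, 13, 426]) spool();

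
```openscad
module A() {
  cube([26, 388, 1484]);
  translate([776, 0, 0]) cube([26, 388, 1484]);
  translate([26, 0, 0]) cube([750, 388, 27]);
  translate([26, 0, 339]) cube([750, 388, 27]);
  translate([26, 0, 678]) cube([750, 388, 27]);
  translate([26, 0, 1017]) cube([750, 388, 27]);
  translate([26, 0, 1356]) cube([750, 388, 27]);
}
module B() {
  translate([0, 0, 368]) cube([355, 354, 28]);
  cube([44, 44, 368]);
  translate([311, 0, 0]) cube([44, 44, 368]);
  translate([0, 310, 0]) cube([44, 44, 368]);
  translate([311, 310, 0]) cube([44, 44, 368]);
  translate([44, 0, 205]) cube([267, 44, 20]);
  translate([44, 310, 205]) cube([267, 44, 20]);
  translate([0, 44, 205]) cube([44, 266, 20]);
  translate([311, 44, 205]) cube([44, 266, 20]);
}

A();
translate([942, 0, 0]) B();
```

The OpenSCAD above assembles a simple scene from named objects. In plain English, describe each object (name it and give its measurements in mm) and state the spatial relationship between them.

A is a bookshelf 802 mm wide overall, 388 mm deep and 1484 mm tall. The two sides are 26 mm thick vertical panels. 5 horizontal shelves of 27 mm thickness span between the inner faces of the sides; the lowest shelf sits on the floor and shelves are stacked with a clear vertical gap of 312 mm between each pair.

B is a simple wooden stool: a rectangular seat 355 mm (x) by 354 mm (y), 28 mm thick, top face at z = 396 mm, on four square legs, each 44×44 mm in cross-section. The legs rest on z = 0, each flush with a corner of the seat. Four stretchers, 44 mm wide and 20 mm tall, connect adjacent legs with their undersides at z = 205 mm, each running between the inner faces of the legs it joins and aligned with the legs' outer faces on the other axis.

The stool is on the floor beside the bookshelf on its +x side.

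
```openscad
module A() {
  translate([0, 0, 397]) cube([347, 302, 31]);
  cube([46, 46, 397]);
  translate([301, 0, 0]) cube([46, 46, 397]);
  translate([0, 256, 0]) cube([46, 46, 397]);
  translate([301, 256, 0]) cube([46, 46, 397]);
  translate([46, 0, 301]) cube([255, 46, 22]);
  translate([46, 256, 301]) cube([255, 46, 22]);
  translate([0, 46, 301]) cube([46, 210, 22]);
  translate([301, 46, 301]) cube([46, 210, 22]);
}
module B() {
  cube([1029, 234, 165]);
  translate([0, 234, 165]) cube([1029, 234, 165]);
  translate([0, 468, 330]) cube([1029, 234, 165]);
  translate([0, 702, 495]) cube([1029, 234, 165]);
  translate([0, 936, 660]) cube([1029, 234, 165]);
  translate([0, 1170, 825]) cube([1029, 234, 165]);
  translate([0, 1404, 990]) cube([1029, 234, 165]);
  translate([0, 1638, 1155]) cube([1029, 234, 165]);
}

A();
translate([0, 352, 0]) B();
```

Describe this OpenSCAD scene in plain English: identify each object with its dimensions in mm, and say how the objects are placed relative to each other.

A is a simple wooden stool: a rectangular seat 347 mm (x) by 302 mm (y), 31 mm thick, top face at z = 428 mm, on four square legs, each 46×46 mm in cross-section. The legs rest on z = 0, each flush with a corner of the seat. Four stretchers, 46 mm wide and 22 mm tall, connect adjacent legs with their undersides at z = 301 mm, each running between the inner faces of the legs it joins and aligned with the legs' outer faces on the other axis.

B is a straight staircase of 8 solid steps. Each step is 1029 mm wide (x), 234 mm deep (y, the going) and 165 mm tall (the rise). The first step rests on the floor; each subsequent step sits one going further in +y and one rise higher in +z, directly behind and above the previous step with no overlap.

The staircase is on the floor beside the stool on its +y side.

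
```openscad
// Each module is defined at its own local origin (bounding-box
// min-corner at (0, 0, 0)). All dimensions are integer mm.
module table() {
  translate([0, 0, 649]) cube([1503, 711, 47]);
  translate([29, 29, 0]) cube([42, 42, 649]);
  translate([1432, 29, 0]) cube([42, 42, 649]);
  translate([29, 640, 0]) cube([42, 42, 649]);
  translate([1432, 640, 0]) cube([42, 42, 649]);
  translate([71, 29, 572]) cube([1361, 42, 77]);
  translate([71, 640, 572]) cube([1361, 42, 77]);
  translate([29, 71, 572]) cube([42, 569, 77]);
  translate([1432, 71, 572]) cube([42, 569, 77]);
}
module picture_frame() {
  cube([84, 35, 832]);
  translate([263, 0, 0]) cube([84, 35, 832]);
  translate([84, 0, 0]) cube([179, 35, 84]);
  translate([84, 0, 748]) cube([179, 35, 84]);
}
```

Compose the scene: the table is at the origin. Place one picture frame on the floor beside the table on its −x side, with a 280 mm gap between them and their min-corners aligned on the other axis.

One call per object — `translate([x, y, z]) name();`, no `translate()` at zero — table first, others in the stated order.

table();
translate([-627, 0, 0]) picture_frame();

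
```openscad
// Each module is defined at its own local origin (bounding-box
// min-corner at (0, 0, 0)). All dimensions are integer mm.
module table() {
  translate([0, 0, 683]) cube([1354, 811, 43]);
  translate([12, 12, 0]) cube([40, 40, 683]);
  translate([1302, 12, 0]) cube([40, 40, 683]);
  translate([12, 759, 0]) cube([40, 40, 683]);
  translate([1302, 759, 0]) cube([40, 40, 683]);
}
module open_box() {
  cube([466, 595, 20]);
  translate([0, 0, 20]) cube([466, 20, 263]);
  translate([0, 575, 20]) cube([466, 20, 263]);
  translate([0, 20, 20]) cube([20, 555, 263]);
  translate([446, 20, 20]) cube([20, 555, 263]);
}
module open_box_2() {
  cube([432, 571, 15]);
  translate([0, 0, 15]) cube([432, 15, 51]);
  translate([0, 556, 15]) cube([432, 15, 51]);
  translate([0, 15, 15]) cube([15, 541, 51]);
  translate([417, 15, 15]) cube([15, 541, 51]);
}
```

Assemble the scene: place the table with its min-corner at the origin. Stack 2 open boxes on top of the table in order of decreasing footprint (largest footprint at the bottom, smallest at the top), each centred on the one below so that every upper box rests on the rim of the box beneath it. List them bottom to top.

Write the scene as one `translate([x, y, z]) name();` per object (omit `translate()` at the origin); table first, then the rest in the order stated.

table();
translate([444, 108, 726]) open_box();
translate([461, 120, 1009]) open_box_2();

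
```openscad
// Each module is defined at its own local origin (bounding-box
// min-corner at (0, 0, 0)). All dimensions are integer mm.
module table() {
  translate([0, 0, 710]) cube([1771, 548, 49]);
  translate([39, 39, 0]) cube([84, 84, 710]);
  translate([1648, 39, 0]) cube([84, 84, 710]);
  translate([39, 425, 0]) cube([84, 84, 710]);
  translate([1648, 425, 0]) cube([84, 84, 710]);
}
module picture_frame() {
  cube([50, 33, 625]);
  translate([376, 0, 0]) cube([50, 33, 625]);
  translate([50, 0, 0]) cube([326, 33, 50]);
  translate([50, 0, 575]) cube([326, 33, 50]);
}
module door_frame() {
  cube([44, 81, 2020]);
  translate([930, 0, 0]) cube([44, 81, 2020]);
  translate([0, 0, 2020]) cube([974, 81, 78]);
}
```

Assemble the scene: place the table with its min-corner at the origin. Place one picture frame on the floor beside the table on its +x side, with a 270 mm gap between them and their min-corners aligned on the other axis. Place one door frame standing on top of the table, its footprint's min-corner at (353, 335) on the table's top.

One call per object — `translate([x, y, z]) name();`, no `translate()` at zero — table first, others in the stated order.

table();
translate([2041, 0, 0]) picture_frame();
translate([353, 335, 759]) door_frame();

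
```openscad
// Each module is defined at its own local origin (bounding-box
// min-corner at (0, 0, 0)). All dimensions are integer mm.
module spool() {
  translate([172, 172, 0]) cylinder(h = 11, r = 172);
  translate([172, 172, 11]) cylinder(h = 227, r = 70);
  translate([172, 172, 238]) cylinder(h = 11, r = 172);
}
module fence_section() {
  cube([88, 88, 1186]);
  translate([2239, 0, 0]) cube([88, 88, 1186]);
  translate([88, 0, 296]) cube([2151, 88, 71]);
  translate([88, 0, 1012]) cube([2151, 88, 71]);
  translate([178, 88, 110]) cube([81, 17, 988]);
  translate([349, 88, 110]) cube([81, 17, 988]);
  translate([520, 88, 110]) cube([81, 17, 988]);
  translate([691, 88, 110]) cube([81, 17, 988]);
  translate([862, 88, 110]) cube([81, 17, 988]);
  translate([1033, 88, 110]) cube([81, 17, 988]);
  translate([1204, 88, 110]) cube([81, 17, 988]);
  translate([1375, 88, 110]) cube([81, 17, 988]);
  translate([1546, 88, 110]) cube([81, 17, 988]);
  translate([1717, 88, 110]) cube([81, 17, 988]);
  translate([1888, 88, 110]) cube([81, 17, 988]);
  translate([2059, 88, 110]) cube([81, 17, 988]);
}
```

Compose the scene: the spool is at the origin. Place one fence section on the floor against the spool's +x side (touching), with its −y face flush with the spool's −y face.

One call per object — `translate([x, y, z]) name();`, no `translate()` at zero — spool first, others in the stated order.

spool();
translate([344, 0, 0]) fence_section();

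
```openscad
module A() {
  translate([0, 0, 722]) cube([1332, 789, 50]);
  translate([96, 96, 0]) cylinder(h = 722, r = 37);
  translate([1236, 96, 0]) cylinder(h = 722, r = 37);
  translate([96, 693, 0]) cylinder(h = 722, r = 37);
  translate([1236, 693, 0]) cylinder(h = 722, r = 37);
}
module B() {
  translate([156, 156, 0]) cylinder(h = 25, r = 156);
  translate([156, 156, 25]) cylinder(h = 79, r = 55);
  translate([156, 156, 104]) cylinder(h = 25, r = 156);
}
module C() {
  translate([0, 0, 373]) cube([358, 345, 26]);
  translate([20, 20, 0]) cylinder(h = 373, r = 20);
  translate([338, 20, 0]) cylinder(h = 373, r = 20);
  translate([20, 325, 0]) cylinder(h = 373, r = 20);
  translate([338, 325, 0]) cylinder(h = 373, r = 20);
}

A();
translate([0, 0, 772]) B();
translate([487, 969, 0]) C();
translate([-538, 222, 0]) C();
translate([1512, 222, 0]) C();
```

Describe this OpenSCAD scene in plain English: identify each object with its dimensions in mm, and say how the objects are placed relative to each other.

A is a table with a 1332×789 mm rectangular top, 50 mm thick, top surface at z = 772 mm, supported by four round legs of 74 mm diameter, each leg's bounding box inset 59 mm from the nearest pair of top edges, running from the floor.

B is a spool: two coaxial disc flanges of radius 156 mm and thickness 25 mm, joined by a core cylinder of radius 55 mm and height 79 mm. The lower flange rests on z = 0 and the three cylinders share a vertical axis.

C is a four-legged stool. The seat is 358×345 mm, 26 mm thick, top at z = 399 mm. It stands on four round legs, each 40 mm in diameter, from z = 0 to the seat underside, each leg's axis is inset half a diameter from the nearest pair of seat edges (so the leg's bounding box is flush with the corner).

The spool is on top of the table. Three stools sit around the table at the +y, −x, +x sides.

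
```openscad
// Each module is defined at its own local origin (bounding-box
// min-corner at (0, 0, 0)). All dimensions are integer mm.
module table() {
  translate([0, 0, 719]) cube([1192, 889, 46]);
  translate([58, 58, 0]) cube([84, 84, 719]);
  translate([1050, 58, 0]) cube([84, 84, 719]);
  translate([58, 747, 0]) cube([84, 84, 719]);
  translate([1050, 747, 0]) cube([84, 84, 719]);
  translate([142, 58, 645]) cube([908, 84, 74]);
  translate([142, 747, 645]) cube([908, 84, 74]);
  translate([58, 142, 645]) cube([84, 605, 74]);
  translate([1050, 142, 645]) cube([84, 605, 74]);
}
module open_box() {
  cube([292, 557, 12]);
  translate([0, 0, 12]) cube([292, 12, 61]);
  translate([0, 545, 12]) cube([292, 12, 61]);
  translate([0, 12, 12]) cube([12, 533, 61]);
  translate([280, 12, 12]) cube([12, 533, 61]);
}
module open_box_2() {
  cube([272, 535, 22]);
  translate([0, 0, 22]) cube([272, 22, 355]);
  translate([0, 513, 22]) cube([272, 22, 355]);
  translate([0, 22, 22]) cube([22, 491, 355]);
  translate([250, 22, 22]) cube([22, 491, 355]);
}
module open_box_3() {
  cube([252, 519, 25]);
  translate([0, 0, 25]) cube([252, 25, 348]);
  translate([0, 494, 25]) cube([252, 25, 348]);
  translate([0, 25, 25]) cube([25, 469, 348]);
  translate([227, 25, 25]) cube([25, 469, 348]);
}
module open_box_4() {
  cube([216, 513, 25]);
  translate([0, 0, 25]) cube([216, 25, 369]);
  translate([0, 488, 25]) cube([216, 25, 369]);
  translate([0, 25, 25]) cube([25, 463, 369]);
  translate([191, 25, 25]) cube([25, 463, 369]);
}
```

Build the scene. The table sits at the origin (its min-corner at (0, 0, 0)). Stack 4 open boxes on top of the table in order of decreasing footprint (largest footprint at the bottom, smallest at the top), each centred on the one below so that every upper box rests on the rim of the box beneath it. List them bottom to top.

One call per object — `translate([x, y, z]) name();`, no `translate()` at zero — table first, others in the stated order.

table();
translate([450, 166, 765]) open_box();
translate([460, 177, 838]) open_box_2();
translate([470, 185, 1215]) open_box_3();
translate([488, 188, 1588]) open_box_4();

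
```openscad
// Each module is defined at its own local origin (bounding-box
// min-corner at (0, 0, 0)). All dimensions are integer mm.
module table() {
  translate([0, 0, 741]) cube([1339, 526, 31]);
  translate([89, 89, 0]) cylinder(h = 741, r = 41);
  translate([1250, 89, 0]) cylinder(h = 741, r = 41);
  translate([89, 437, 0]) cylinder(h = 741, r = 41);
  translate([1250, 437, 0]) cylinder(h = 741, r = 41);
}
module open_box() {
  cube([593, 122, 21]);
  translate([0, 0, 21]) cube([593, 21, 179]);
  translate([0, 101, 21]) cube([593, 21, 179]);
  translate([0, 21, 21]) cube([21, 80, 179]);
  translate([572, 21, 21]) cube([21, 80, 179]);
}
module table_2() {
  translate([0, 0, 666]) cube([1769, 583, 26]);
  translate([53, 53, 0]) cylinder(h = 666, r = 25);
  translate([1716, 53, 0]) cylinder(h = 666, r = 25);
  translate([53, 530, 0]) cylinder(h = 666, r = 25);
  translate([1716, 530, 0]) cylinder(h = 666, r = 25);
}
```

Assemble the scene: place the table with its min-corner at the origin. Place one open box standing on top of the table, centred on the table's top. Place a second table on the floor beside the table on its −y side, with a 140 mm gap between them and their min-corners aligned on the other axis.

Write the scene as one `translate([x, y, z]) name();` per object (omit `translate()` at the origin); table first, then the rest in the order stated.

table();
translate([373, 202, 772]) open_box();
translate([0, -723, 0]) table_2();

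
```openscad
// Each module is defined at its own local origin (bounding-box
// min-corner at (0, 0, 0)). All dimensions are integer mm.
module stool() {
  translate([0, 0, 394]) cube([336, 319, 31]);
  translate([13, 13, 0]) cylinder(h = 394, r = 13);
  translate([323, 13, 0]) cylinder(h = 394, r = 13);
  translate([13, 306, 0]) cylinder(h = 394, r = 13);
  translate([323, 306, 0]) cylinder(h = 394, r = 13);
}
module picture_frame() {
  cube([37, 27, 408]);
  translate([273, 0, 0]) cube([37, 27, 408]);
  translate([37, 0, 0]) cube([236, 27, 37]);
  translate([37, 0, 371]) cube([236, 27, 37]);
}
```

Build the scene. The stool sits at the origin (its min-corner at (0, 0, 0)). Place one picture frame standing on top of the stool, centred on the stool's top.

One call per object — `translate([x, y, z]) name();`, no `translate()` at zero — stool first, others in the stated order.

stool();
translate([13, 146, 425]) picture_frame();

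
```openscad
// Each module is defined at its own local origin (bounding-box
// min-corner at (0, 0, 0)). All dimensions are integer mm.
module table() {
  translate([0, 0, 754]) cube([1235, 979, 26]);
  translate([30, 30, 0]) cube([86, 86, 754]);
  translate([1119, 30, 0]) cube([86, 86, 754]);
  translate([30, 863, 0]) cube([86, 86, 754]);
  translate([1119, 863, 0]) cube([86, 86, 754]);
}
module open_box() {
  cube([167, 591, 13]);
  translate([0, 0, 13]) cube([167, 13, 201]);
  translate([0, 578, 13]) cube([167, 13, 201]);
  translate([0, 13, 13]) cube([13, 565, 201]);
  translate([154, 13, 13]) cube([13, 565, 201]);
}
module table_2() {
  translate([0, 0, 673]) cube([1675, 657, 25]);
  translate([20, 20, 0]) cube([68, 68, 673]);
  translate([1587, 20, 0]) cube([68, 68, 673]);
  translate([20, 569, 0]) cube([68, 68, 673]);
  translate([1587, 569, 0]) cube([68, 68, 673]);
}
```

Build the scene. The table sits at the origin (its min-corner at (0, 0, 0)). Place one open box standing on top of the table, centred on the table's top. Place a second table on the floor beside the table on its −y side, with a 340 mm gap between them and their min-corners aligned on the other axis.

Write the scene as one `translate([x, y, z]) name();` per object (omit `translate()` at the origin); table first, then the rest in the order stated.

table();
translate([534, 194, 780]) open_box();
translate([0, -997, 0]) table_2();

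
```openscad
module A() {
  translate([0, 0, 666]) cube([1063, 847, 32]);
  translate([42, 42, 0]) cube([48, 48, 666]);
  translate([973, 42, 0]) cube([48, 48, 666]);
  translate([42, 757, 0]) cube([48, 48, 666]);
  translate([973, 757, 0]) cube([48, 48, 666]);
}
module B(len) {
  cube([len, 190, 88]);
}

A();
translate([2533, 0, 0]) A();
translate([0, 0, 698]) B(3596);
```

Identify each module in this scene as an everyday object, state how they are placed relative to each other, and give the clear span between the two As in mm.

A is a table. B is a beam. A beam spans the tops of two tables. The clear span between the two tables is 1470 mm.

Second table starts at x = 2533; first ends at x = 1063; clear span = 2533 − 1063 = 1470 mm.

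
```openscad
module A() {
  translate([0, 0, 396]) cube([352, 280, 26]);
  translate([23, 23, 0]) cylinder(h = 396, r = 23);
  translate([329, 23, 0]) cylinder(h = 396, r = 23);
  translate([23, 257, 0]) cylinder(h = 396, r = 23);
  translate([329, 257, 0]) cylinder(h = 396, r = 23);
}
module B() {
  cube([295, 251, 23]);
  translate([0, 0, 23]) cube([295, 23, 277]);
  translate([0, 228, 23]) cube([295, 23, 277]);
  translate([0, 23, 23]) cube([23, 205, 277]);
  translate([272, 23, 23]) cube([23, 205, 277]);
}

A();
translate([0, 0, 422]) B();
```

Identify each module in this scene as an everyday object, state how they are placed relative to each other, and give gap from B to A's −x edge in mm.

A is a stool. B is an open box. The open box is on top of the stool. The gap from the open box to the stool's −x edge is 0 mm.

The open box's min-x is at 0; the stool's min-x is 0; gap = 0 mm.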